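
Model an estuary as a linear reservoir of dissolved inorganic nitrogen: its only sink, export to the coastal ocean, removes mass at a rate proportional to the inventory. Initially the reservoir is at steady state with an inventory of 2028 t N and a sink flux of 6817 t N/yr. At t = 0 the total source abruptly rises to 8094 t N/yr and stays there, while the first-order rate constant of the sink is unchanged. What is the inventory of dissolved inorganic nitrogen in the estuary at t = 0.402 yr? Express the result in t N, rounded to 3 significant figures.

τ = M₀/F₀ = 2028/6817 = 0.2975 yr; rate constant k = 1/τ.
New steady state M_∞ = F₁/k = F₁·τ = 8094 × 0.2975 = 2407.9 t N.
M(t) = M_∞ + (M₀ − M_∞)·e^(−t/τ); t/τ = 0.402/0.2975 = 1.351, so e^(−t/τ) = 0.2589.
M(t) = 2407.9 − 379.9 × 0.2589 = 2309.5 t N.

2310 t N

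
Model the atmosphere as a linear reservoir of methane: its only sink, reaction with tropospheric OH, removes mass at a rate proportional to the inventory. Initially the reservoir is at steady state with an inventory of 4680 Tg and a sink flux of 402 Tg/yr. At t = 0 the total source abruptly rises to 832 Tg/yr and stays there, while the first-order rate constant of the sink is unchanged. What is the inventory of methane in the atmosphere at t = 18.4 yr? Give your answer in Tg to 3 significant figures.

8660 Tg

The sink rate constant is k = F₀/M₀ = 402/4680 = 0.08590 yr⁻¹.
Solving dM/dt = F₁ − kM with M(0) = M₀ gives M(t) = F₁/k + (M₀ − F₁/k)·e^(−kt).
F₁/k = 832/0.08590 = 9686.0 Tg; kt = 0.08590 × 18.4 = 1.581, e^(−kt) = 0.2059.
M(18.4) = 9686.0 + (4680 − 9686.0) × 0.2059 = 9686.0 − 1031 = 8655.4 Tg.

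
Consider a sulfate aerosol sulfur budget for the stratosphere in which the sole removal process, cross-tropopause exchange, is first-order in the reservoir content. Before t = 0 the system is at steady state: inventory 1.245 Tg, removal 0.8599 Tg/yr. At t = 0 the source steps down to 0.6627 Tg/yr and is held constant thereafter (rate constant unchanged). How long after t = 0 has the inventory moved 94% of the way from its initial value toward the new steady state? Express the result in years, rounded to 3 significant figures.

τ = M₀/F₀ = 1.245/0.8599 = 1.448 yr.
The remaining gap fraction is e^(−t/τ); 94% covered ⇒ e^(−t/τ) = 0.0600.
t = −τ ln(0.0600) = 1.448 × 2.813 = 4.073 yr.

4.07 yr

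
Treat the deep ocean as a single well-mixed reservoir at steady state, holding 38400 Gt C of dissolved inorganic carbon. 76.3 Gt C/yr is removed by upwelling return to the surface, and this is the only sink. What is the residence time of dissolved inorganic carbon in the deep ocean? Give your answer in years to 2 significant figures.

τ = M / F = 38400 / 76.3 = 503.3 yr.

500 yr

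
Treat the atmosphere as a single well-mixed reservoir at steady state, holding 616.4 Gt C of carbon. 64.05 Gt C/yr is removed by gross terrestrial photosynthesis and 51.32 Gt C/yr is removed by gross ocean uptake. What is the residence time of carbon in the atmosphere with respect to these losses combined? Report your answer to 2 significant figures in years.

Total removal = 64.05 + 51.32 = 115.37 Gt C/yr.
τ = M / ΣF_out = 616.4 / 115.37 = 5.343 yr.

5.3 yr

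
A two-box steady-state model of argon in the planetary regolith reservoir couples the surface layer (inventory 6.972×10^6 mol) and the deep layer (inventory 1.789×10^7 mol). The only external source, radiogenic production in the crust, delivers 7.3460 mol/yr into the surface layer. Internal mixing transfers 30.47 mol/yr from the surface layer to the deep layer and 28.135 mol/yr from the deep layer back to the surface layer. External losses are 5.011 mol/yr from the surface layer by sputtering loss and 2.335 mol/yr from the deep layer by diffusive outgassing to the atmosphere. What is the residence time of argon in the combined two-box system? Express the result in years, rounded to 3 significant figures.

Residence time in the combined system uses the total inventory and the total *external* removal — internal exchanges between the two boxes cancel.
M_total = 6.972×10^6 + 1.789×10^7 = 2.4862×10^7 mol.
ΣF_external_out = 5.011 + 2.335 = 7.3460 mol/yr.
τ = M_total / ΣF_ext = 2.4862×10^7 / 7.3460 = 3.384×10^6 yr.

3.38×10^6 yr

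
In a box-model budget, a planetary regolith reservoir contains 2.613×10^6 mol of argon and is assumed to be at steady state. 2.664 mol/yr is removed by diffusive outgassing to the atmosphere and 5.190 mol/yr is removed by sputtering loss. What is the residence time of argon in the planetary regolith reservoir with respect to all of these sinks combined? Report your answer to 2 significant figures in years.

Total removal flux = 2.664 + 5.190 = 7.8540 mol/yr.
τ = M / ΣF_out = 2.613×10^6 / 7.8540 = 332700 yr.

330000 yr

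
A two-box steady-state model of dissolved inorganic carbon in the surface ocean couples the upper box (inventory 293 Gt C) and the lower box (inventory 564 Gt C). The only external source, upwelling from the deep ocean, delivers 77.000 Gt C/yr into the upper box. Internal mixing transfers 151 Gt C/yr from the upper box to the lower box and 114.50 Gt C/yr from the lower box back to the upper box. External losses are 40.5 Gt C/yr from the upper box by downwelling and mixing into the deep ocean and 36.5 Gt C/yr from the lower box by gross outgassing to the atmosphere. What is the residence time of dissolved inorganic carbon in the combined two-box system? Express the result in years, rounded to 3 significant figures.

11.1 yr

Treat the two boxes together as one reservoir: the mixing fluxes between them are internal recycling, so τ = ΣM / Σ(external losses).
M_total = 293 + 564 = 857.00 Gt C.
ΣF_external_out = 40.5 + 36.5 = 77.000 Gt C/yr.
τ = M_total / ΣF_ext = 857.00 / 77.000 = 11.13 yr.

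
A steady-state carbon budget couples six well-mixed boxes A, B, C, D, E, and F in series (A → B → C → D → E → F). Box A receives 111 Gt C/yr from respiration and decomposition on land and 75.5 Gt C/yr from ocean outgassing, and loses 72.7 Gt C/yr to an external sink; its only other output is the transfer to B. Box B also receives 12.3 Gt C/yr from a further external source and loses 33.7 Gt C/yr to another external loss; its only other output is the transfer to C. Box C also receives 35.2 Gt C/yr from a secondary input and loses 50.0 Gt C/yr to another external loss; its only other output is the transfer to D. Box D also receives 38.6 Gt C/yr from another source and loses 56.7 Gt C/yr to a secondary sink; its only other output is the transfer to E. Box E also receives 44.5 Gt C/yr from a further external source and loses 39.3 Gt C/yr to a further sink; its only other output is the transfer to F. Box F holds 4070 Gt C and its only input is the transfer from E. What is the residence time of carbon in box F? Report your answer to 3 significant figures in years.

Box A: F(A→B) = (111 + 75.5) − 72.7 = 113.80 Gt C/yr.
Box B: F(B→C) = (113.80 + 12.3) − 33.7 = 92.400 Gt C/yr.
Box C: F(C→D) = (92.400 + 35.2) − 50.0 = 77.600 Gt C/yr.
Box D: F(D→E) = (77.600 + 38.6) − 56.7 = 59.500 Gt C/yr.
Box E: F(E→F) = (59.500 + 44.5) − 39.3 = 64.700 Gt C/yr.
Box F throughput = its input = 64.700 Gt C/yr; τ = 4070 / 64.700 = 62.91 yr.

62.9 yr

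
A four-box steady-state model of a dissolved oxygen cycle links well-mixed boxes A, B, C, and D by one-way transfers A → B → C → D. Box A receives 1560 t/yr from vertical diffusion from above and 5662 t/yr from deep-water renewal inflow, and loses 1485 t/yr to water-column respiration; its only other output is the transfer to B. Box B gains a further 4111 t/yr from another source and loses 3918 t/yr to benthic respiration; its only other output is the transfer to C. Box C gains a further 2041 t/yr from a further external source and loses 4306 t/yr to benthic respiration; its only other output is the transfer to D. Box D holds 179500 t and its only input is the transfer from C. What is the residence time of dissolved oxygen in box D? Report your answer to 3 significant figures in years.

49.0 yr

Box A: F(A→B) = (1560 + 5662) − 1485 = 5737.0 t/yr.
Box B: F(B→C) = (5737.0 + 4111) − 3918 = 5930.0 t/yr.
Box C: F(C→D) = (5930.0 + 2041) − 4306 = 3665.0 t/yr.
Box D throughput = its input = 3665.0 t/yr; τ = 179500 / 3665.0 = 48.98 yr.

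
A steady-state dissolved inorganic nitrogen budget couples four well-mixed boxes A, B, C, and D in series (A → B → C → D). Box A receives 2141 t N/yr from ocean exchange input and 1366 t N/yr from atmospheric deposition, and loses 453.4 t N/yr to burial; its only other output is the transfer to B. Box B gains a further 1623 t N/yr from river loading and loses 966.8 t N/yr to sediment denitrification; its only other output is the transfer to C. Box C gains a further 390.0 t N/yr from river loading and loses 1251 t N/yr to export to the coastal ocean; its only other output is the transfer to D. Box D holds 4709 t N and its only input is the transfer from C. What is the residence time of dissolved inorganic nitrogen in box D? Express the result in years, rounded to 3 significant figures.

Box A: F(A→B) = (2141 + 1366) − 453.4 = 3053.6 t N/yr.
Box B: F(B→C) = (3053.6 + 1623) − 966.8 = 3709.8 t N/yr.
Box C: F(C→D) = (3709.8 + 390.0) − 1251 = 2848.8 t N/yr.
Box D throughput = its input = 2848.8 t N/yr; τ = 4709 / 2848.8 = 1.653 yr.

1.65 yr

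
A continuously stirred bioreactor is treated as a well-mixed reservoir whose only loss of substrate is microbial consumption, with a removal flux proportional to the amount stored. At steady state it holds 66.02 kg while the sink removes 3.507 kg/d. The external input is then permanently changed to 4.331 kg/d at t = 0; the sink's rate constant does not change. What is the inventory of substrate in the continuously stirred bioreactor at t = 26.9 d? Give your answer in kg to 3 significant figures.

77.8 kg

Residence time τ = M₀/F₀ = 18.83 d. The eventual steady state is M_∞ = M₀·(F₁/F₀) = 66.02 × 4.331/3.507 = 81.532 kg.
The anomaly ΔM(t) = M(t) − M_∞ decays as ΔM₀·e^(−t/τ) with ΔM₀ = 66.02 − 81.532 = −15.51 kg.
At t = 26.9 d, e^(−t/τ) = e^(−1.429) = 0.2396, so ΔM = −3.716 kg and M = 81.532 − 3.716 = 77.816 kg.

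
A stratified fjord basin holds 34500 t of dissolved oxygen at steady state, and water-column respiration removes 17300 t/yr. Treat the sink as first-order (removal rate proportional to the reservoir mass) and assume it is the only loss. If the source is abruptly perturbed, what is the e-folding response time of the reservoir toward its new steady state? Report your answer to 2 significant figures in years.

2.0 yr

For a linear reservoir the response time equals the residence time τ = M/F.
τ = 34500 / 17300 = 1.994 yr.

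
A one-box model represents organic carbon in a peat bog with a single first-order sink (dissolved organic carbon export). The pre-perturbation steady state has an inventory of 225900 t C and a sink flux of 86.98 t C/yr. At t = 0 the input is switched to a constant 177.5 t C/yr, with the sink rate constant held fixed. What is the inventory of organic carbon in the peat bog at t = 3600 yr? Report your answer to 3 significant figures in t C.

402000 t C

The sink rate constant is k = F₀/M₀ = 86.98/225900 = 0.0003850 yr⁻¹.
Solving dM/dt = F₁ − kM with M(0) = M₀ gives M(t) = F₁/k + (M₀ − F₁/k)·e^(−kt).
F₁/k = 177.5/0.0003850 = 460990 t C; kt = 0.0003850 × 3600 = 1.386, e^(−kt) = 0.2500.
M(3600) = 460990 + (225900 − 460990) × 0.2500 = 460990 − 58780 = 402210 t C.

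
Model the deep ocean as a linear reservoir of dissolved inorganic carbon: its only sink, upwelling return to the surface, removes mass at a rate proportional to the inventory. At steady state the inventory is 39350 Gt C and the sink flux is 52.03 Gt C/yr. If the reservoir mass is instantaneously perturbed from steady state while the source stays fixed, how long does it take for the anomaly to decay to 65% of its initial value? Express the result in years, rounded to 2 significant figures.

330 yr

For a linear reservoir the anomaly decays as exp(−t/τ) with τ = M/F = 39350/52.03 = 756.3 yr.
exp(−t/τ) = 0.65 ⇒ t = −τ ln(0.65) = 756.3 × 0.4308 = 325.8 yr.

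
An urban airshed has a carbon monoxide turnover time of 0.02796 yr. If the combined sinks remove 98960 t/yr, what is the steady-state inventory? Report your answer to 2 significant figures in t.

2800 t

τ = M/F ⇒ M = τ × F = 0.02796 × 98960 = 2767 t.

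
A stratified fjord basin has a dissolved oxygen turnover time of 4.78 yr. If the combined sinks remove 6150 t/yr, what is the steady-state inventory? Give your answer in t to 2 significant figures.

29000 t

τ = M/F ⇒ M = τ × F = 4.78 × 6150 = 29400 t.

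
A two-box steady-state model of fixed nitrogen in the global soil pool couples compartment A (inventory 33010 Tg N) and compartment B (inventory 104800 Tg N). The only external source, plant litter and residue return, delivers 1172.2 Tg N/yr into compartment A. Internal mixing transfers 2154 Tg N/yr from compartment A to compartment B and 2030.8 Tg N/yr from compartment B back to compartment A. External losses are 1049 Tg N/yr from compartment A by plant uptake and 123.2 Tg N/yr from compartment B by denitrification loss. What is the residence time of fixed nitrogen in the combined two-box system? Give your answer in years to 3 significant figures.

For the system as a whole, the A↔B exchange is internal and contributes nothing to the throughput; only the external sinks remove mass.
M_total = 33010 + 104800 = 137810 Tg N.
ΣF_external_out = 1049 + 123.2 = 1172.2 Tg N/yr.
τ = M_total / ΣF_ext = 137810 / 1172.2 = 117.6 yr.

118 yr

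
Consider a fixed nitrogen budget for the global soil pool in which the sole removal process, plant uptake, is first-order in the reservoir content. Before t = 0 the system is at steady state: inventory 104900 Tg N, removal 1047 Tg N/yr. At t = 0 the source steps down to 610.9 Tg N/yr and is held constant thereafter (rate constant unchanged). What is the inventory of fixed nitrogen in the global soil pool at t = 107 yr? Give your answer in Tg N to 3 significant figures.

76200 Tg N

Residence time τ = M₀/F₀ = 100.2 yr. The eventual steady state is M_∞ = M₀·(F₁/F₀) = 104900 × 610.9/1047 = 61207 Tg N.
The anomaly ΔM(t) = M(t) − M_∞ decays as ΔM₀·e^(−t/τ) with ΔM₀ = 104900 − 61207 = 43690 Tg N.
At t = 107 yr, e^(−t/τ) = e^(−1.068) = 0.3437, so ΔM = 15020 Tg N and M = 61207 + 15020 = 76224 Tg N.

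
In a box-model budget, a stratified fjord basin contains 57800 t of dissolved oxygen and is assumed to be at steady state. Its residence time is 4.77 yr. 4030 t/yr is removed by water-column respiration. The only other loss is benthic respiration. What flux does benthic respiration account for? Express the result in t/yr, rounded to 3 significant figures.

8090 t/yr

Total removal F = M/τ = 57800 / 4.77 = 12120 t/yr.
Benthic respiration = F − (4030) = 12120 − 4030 = 8087 t/yr.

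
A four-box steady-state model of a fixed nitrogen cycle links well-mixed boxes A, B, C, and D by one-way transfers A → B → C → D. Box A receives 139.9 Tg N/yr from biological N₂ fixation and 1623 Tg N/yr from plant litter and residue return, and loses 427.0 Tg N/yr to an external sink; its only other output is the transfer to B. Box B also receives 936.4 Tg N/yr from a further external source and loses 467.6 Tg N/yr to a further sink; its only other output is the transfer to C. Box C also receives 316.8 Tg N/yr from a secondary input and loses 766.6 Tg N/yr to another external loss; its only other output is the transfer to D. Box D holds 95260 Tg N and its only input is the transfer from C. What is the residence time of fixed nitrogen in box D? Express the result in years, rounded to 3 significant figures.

70.3 yr

Box A: F(A→B) = (139.9 + 1623) − 427.0 = 1335.9 Tg N/yr.
Box B: F(B→C) = (1335.9 + 936.4) − 467.6 = 1804.7 Tg N/yr.
Box C: F(C→D) = (1804.7 + 316.8) − 766.6 = 1354.9 Tg N/yr.
Box D throughput = its input = 1354.9 Tg N/yr; τ = 95260 / 1354.9 = 70.31 yr.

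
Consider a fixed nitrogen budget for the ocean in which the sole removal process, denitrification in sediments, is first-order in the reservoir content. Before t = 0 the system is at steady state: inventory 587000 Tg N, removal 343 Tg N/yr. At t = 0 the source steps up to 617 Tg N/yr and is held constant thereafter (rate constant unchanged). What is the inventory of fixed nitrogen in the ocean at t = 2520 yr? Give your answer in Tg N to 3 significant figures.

948000 Tg N

τ = M₀/F₀ = 587000/343 = 1711 yr; rate constant k = 1/τ.
New steady state M_∞ = F₁/k = F₁·τ = 617 × 1711 = 1.0559×10^6 Tg N.
M(t) = M_∞ + (M₀ − M_∞)·e^(−t/τ); t/τ = 2520/1711 = 1.473, so e^(−t/τ) = 0.2294.
M(t) = 1.0559×10^6 − 468900 × 0.2294 = 948370 Tg N.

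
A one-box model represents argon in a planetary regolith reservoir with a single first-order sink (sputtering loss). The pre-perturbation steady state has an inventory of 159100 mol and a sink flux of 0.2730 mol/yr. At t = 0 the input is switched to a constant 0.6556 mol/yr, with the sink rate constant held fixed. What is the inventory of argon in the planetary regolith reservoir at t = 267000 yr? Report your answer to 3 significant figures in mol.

The sink rate constant is k = F₀/M₀ = 0.2730/159100 = 1.716×10^-6 yr⁻¹.
Solving dM/dt = F₁ − kM with M(0) = M₀ gives M(t) = F₁/k + (M₀ − F₁/k)·e^(−kt).
F₁/k = 0.6556/1.716×10^-6 = 382070 mol; kt = 1.716×10^-6 × 267000 = 0.4581, e^(−kt) = 0.6325.
M(267000) = 382070 + (159100 − 382070) × 0.6325 = 382070 − 141000 = 241050 mol.

241000 mol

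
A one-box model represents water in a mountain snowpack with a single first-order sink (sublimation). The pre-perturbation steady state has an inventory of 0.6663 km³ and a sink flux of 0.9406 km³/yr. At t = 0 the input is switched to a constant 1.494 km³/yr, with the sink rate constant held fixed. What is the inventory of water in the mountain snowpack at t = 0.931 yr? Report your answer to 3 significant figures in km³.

0.953 km³

Residence time τ = M₀/F₀ = 0.7084 yr. The eventual steady state is M_∞ = M₀·(F₁/F₀) = 0.6663 × 1.494/0.9406 = 1.0583 km³.
The anomaly ΔM(t) = M(t) − M_∞ decays as ΔM₀·e^(−t/τ) with ΔM₀ = 0.6663 − 1.0583 = −0.3920 km³.
At t = 0.931 yr, e^(−t/τ) = e^(−1.314) = 0.2687, so ΔM = −0.1053 km³ and M = 1.0583 − 0.1053 = 0.95299 km³.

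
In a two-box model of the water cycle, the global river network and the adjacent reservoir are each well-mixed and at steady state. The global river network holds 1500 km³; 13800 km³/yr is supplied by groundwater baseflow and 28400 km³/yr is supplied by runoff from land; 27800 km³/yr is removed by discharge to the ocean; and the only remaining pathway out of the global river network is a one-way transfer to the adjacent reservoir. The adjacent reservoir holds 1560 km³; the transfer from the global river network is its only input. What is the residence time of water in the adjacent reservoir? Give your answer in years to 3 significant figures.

0.108 yr

Balance the global river network: ΣF_in = 13800 + 28400 = 42200 km³/yr.
Transfer to the adjacent reservoir = ΣF_in − (27800) = 14400 km³/yr.
At steady state the output of the adjacent reservoir equals its input, 14400 km³/yr.
τ = M / F = 1560 / 14400 = 0.1083 yr.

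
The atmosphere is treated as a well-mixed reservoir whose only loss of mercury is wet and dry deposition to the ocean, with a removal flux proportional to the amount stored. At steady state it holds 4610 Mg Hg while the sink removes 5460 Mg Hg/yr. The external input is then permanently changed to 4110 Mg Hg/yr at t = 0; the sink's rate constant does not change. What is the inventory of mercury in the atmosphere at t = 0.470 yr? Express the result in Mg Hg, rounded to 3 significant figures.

Residence time τ = M₀/F₀ = 0.8443 yr. The eventual steady state is M_∞ = M₀·(F₁/F₀) = 4610 × 4110/5460 = 3470.2 Mg Hg.
The anomaly ΔM(t) = M(t) − M_∞ decays as ΔM₀·e^(−t/τ) with ΔM₀ = 4610 − 3470.2 = 1140 Mg Hg.
At t = 0.470 yr, e^(−t/τ) = e^(−0.5567) = 0.5731, so ΔM = 653.3 Mg Hg and M = 3470.2 + 653.3 = 4123.4 Mg Hg.

4120 Mg Hg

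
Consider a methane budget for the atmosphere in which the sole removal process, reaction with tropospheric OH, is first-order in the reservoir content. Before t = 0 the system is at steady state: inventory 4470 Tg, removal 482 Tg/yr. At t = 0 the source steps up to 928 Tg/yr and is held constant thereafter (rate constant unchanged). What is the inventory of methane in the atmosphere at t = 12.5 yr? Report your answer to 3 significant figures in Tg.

τ = M₀/F₀ = 4470/482 = 9.274 yr; rate constant k = 1/τ.
New steady state M_∞ = F₁/k = F₁·τ = 928 × 9.274 = 8606.1 Tg.
M(t) = M_∞ + (M₀ − M_∞)·e^(−t/τ); t/τ = 12.5/9.274 = 1.348, so e^(−t/τ) = 0.2598.
M(t) = 8606.1 − 4136 × 0.2598 = 7531.6 Tg.

7530 Tg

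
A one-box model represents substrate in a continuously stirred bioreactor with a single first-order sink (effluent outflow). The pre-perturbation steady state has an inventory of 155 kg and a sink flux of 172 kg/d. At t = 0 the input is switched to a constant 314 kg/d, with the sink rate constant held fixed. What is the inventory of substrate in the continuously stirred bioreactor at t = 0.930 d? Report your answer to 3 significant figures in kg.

237 kg

Residence time τ = M₀/F₀ = 0.9012 d. The eventual steady state is M_∞ = M₀·(F₁/F₀) = 155 × 314/172 = 282.97 kg.
The anomaly ΔM(t) = M(t) − M_∞ decays as ΔM₀·e^(−t/τ) with ΔM₀ = 155 − 282.97 = −128.0 kg.
At t = 0.930 d, e^(−t/τ) = e^(−1.032) = 0.3563, so ΔM = −45.59 kg and M = 282.97 − 45.59 = 237.37 kg.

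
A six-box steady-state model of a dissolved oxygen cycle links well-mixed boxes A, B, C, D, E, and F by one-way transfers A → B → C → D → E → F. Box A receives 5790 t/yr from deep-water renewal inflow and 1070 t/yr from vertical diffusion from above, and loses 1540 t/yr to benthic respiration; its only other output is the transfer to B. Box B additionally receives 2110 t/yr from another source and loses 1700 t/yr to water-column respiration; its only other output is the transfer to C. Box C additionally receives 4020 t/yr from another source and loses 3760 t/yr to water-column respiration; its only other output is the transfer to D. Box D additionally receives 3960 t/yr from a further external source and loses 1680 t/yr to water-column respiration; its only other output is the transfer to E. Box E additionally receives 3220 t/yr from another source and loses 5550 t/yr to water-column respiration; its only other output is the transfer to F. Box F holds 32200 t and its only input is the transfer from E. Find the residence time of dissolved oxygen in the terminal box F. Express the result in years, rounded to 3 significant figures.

5.42 yr

Box A: F(A→B) = (5790 + 1070) − 1540 = 5320.0 t/yr.
Box B: F(B→C) = (5320.0 + 2110) − 1700 = 5730.0 t/yr.
Box C: F(C→D) = (5730.0 + 4020) − 3760 = 5990.0 t/yr.
Box D: F(D→E) = (5990.0 + 3960) − 1680 = 8270.0 t/yr.
Box E: F(E→F) = (8270.0 + 3220) − 5550 = 5940.0 t/yr.
Box F throughput = its input = 5940.0 t/yr; τ = 32200 / 5940.0 = 5.421 yr.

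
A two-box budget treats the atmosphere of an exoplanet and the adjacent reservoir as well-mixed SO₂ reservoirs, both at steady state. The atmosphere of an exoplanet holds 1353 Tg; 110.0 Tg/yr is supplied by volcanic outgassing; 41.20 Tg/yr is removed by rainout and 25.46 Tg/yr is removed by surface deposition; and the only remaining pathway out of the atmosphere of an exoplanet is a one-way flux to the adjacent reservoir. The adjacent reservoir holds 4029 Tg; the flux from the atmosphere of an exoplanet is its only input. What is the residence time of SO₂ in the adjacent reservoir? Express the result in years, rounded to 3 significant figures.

93.0 yr

Balance the atmosphere of an exoplanet: ΣF_in = 110.00 Tg/yr.
Flux to the adjacent reservoir = ΣF_in − (41.20 + 25.46) = 43.340 Tg/yr.
At steady state the output of the adjacent reservoir equals its input, 43.340 Tg/yr.
τ = M / F = 4029 / 43.340 = 92.96 yr.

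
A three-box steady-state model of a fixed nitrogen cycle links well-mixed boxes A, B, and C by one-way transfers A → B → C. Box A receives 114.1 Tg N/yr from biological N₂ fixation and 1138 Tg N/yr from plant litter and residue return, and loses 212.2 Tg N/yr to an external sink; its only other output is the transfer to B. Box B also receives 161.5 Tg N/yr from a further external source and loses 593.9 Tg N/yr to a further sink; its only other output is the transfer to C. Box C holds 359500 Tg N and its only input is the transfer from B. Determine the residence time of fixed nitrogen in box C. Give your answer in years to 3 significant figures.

Box A: F(A→B) = (114.1 + 1138) − 212.2 = 1039.9 Tg N/yr.
Box B: F(B→C) = (1039.9 + 161.5) − 593.9 = 607.50 Tg N/yr.
Box C throughput = its input = 607.50 Tg N/yr; τ = 359500 / 607.50 = 591.8 yr.

592 yr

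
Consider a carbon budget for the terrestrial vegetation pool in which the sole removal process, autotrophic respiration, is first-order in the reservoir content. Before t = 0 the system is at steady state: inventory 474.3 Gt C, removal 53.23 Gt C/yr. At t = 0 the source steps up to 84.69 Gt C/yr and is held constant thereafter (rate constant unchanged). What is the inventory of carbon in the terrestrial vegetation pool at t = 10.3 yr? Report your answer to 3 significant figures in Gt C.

The sink rate constant is k = F₀/M₀ = 53.23/474.3 = 0.1122 yr⁻¹.
Solving dM/dt = F₁ − kM with M(0) = M₀ gives M(t) = F₁/k + (M₀ − F₁/k)·e^(−kt).
F₁/k = 84.69/0.1122 = 754.62 Gt C; kt = 0.1122 × 10.3 = 1.156, e^(−kt) = 0.3148.
M(10.3) = 754.62 + (474.3 − 754.62) × 0.3148 = 754.62 − 88.23 = 666.39 Gt C.

666 Gt C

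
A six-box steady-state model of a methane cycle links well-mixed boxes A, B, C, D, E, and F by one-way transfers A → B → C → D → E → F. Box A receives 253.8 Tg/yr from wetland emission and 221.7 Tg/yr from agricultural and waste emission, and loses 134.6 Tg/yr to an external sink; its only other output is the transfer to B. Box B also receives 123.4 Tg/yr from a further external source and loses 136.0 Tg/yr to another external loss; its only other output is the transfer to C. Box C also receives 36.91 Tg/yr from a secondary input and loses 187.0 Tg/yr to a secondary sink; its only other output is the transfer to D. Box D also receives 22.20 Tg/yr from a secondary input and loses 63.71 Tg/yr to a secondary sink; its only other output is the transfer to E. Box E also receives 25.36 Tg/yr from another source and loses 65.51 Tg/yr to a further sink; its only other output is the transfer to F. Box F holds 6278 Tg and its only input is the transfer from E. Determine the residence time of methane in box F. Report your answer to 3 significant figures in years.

Box A: F(A→B) = (253.8 + 221.7) − 134.6 = 340.90 Tg/yr.
Box B: F(B→C) = (340.90 + 123.4) − 136.0 = 328.30 Tg/yr.
Box C: F(C→D) = (328.30 + 36.91) − 187.0 = 178.21 Tg/yr.
Box D: F(D→E) = (178.21 + 22.20) − 63.71 = 136.70 Tg/yr.
Box E: F(E→F) = (136.70 + 25.36) − 65.51 = 96.550 Tg/yr.
Box F throughput = its input = 96.550 Tg/yr; τ = 6278 / 96.550 = 65.02 yr.

65.0 yr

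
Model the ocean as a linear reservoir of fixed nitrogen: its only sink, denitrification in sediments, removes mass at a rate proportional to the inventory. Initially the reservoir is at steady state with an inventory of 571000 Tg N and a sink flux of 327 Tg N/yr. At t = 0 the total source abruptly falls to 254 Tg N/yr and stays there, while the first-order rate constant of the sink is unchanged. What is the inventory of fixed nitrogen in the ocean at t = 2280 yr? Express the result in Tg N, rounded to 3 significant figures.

478000 Tg N

The sink rate constant is k = F₀/M₀ = 327/571000 = 0.0005727 yr⁻¹.
Solving dM/dt = F₁ − kM with M(0) = M₀ gives M(t) = F₁/k + (M₀ − F₁/k)·e^(−kt).
F₁/k = 254/0.0005727 = 443530 Tg N; kt = 0.0005727 × 2280 = 1.306, e^(−kt) = 0.2710.
M(2280) = 443530 + (571000 − 443530) × 0.2710 = 443530 + 34540 = 478070 Tg N.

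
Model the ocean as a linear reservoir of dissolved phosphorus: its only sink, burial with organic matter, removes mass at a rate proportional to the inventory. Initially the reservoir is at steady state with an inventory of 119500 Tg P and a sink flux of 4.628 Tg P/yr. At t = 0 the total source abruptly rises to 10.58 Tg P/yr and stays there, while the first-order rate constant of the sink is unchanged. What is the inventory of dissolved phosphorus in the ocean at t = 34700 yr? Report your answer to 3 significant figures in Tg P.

233000 Tg P

The sink rate constant is k = F₀/M₀ = 4.628/119500 = 3.873×10^-5 yr⁻¹.
Solving dM/dt = F₁ − kM with M(0) = M₀ gives M(t) = F₁/k + (M₀ − F₁/k)·e^(−kt).
F₁/k = 10.58/3.873×10^-5 = 273190 Tg P; kt = 3.873×10^-5 × 34700 = 1.344, e^(−kt) = 0.2608.
M(34700) = 273190 + (119500 − 273190) × 0.2608 = 273190 − 40090 = 233100 Tg P.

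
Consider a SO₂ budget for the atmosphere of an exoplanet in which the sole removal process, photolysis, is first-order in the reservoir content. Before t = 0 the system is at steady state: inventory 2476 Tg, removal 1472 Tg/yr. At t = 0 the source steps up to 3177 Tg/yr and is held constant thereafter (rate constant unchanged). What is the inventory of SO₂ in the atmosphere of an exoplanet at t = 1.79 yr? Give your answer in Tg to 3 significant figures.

Residence time τ = M₀/F₀ = 1.682 yr. The eventual steady state is M_∞ = M₀·(F₁/F₀) = 2476 × 3177/1472 = 5343.9 Tg.
The anomaly ΔM(t) = M(t) − M_∞ decays as ΔM₀·e^(−t/τ) with ΔM₀ = 2476 − 5343.9 = −2868 Tg.
At t = 1.79 yr, e^(−t/τ) = e^(−1.064) = 0.3450, so ΔM = −989.5 Tg and M = 5343.9 − 989.5 = 4354.4 Tg.

4350 Tg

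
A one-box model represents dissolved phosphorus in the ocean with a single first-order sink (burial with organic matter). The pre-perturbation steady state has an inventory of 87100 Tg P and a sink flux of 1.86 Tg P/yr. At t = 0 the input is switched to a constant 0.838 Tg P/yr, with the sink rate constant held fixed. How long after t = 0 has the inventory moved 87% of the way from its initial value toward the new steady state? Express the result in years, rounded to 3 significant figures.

τ = M₀/F₀ = 87100/1.86 = 46830 yr.
The remaining gap fraction is e^(−t/τ); 87% covered ⇒ e^(−t/τ) = 0.130.
t = −τ ln(0.130) = 46830 × 2.040 = 95540 yr.

95500 yr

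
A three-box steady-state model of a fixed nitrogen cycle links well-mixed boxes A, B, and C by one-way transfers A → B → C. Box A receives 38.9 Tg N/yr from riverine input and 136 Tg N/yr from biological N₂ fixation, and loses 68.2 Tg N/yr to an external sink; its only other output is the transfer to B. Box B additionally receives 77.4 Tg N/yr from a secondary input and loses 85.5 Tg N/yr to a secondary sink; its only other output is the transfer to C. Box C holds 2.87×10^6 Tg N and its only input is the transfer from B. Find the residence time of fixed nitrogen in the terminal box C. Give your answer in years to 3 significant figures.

Box A: F(A→B) = (38.9 + 136) − 68.2 = 106.70 Tg N/yr.
Box B: F(B→C) = (106.70 + 77.4) − 85.5 = 98.600 Tg N/yr.
Box C throughput = its input = 98.600 Tg N/yr; τ = 2.87×10^6 / 98.600 = 29110 yr.

29100 yr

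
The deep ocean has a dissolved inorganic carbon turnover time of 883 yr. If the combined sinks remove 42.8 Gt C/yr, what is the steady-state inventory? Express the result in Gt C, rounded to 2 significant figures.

38000 Gt C

τ = M/F ⇒ M = τ × F = 883 × 42.8 = 37790 Gt C.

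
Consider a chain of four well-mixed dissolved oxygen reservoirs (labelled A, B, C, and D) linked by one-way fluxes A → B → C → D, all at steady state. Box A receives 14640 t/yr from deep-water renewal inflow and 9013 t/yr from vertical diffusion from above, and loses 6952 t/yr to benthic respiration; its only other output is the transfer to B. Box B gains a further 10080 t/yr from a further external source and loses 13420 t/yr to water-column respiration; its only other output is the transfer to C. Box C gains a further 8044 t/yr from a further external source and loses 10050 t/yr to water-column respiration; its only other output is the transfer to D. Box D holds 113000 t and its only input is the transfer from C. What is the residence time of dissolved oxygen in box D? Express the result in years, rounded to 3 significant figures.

9.95 yr

Box A: F(A→B) = (14640 + 9013) − 6952 = 16701 t/yr.
Box B: F(B→C) = (16701 + 10080) − 13420 = 13361 t/yr.
Box C: F(C→D) = (13361 + 8044) − 10050 = 11355 t/yr.
Box D throughput = its input = 11355 t/yr; τ = 113000 / 11355 = 9.952 yr.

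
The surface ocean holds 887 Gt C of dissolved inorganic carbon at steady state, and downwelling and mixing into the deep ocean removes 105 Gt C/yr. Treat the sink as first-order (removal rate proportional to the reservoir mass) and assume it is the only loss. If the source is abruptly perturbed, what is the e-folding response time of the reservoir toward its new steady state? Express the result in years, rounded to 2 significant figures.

8.4 yr

For a linear reservoir the response time equals the residence time τ = M/F.
τ = 887 / 105 = 8.448 yr.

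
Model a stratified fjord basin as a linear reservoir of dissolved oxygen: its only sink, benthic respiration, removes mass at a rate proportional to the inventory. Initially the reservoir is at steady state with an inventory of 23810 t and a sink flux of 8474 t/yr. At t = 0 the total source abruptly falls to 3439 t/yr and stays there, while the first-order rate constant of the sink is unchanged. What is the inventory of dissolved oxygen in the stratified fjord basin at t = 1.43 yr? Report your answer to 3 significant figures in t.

τ = M₀/F₀ = 23810/8474 = 2.810 yr; rate constant k = 1/τ.
New steady state M_∞ = F₁/k = F₁·τ = 3439 × 2.810 = 9662.8 t.
M(t) = M_∞ + (M₀ − M_∞)·e^(−t/τ); t/τ = 1.43/2.810 = 0.5089, so e^(−t/τ) = 0.6011.
M(t) = 9662.8 + 14150 × 0.6011 = 18167 t.

18200 t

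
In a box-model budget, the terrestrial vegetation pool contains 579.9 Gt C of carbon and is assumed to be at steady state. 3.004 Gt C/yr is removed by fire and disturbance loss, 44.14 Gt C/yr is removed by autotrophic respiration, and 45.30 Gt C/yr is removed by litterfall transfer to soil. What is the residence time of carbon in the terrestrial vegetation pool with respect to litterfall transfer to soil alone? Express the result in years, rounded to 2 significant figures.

Residence time with respect to a single sink: τ = M / F_sink.
τ = 579.9 / 45.30 = 12.80 yr.

13 yr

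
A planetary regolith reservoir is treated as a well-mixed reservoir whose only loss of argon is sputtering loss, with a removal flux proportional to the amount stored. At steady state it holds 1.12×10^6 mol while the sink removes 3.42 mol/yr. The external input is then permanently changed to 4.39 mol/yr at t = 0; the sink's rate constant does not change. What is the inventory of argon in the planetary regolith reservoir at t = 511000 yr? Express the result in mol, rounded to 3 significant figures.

The sink rate constant is k = F₀/M₀ = 3.42/1.12×10^6 = 3.054×10^-6 yr⁻¹.
Solving dM/dt = F₁ − kM with M(0) = M₀ gives M(t) = F₁/k + (M₀ − F₁/k)·e^(−kt).
F₁/k = 4.39/3.054×10^-6 = 1.4377×10^6 mol; kt = 3.054×10^-6 × 511000 = 1.560, e^(−kt) = 0.2101.
M(511000) = 1.4377×10^6 + (1.12×10^6 − 1.4377×10^6) × 0.2101 = 1.4377×10^6 − 66730 = 1.3709×10^6 mol.

1.37×10^6 mol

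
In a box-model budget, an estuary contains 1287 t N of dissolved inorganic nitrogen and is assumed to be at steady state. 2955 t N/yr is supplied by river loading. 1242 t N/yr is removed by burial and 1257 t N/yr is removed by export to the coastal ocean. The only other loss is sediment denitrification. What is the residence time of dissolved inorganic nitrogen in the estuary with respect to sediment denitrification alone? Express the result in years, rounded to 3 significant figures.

At steady state ΣF_in = ΣF_out.
ΣF_in = 2955.0 t N/yr.
Sediment denitrification flux = ΣF_in − (1242 + 1257) = 2955.0 − 2499 = 456.0 t N/yr.
τ = M / F = 1287 / 456.0 = 2.822 yr.

2.82 yr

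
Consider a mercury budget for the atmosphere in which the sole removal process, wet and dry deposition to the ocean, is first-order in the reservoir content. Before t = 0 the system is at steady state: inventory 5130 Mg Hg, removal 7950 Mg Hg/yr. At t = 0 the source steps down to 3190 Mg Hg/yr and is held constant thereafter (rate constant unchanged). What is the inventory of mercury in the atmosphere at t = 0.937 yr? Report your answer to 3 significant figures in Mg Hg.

2780 Mg Hg

τ = M₀/F₀ = 5130/7950 = 0.6453 yr; rate constant k = 1/τ.
New steady state M_∞ = F₁/k = F₁·τ = 3190 × 0.6453 = 2058.5 Mg Hg.
M(t) = M_∞ + (M₀ − M_∞)·e^(−t/τ); t/τ = 0.937/0.6453 = 1.452, so e^(−t/τ) = 0.2341.
M(t) = 2058.5 + 3072 × 0.2341 = 2777.5 Mg Hg.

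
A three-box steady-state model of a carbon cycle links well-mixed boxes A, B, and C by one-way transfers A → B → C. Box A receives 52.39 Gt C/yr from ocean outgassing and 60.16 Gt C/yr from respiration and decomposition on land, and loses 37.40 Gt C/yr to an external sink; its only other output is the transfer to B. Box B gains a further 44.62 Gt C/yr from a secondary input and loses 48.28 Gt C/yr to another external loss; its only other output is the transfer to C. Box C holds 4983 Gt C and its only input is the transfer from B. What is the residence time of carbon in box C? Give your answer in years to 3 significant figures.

69.7 yr

Box A: F(A→B) = (52.39 + 60.16) − 37.40 = 75.150 Gt C/yr.
Box B: F(B→C) = (75.150 + 44.62) − 48.28 = 71.490 Gt C/yr.
Box C throughput = its input = 71.490 Gt C/yr; τ = 4983 / 71.490 = 69.70 yr.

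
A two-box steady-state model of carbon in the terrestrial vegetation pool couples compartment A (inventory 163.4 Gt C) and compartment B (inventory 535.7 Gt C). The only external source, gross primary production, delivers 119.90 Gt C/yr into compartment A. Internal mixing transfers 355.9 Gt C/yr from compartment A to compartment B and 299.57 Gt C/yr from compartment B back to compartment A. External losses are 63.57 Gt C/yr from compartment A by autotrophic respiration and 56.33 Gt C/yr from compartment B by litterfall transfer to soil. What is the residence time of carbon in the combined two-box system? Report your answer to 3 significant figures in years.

5.83 yr

Residence time in the combined system uses the total inventory and the total *external* removal — internal exchanges between the two boxes cancel.
M_total = 163.4 + 535.7 = 699.10 Gt C.
ΣF_external_out = 63.57 + 56.33 = 119.90 Gt C/yr.
τ = M_total / ΣF_ext = 699.10 / 119.90 = 5.831 yr.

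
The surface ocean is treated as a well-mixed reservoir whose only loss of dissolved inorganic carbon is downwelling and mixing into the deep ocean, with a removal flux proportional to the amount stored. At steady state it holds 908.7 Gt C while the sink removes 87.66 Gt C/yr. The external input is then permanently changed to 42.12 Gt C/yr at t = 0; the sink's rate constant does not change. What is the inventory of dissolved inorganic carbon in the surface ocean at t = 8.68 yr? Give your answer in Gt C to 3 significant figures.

641 Gt C

Residence time τ = M₀/F₀ = 10.37 yr. The eventual steady state is M_∞ = M₀·(F₁/F₀) = 908.7 × 42.12/87.66 = 436.62 Gt C.
The anomaly ΔM(t) = M(t) − M_∞ decays as ΔM₀·e^(−t/τ) with ΔM₀ = 908.7 − 436.62 = 472.1 Gt C.
At t = 8.68 yr, e^(−t/τ) = e^(−0.8373) = 0.4329, so ΔM = 204.3 Gt C and M = 436.62 + 204.3 = 640.97 Gt C.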